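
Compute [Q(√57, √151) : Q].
[Q(√57, √151) : Q] = 4

[Q(√57):Q] = 2 (min poly x^2 - 57, irreducible since 57 is squarefree > 1). For the top step, suppose √151 ∈ Q(√57), say √151 = c + d√57 with c, d ∈ Q. Squaring: 151 = c^2 + 57d^2 + 2cd√57. Since √57 ∉ Q this forces 2cd = 0. If d = 0 then √151 = c ∈ Q, contradicting 151 squarefree > 1. If c = 0 then 151 = 57d^2, so 57·151 = (57d)^2 is a perfect square in Q — but 57·151 = 8607 is not a perfect square (since 57 and 151 are distinct squarefree integers). Contradiction. Hence √151 ∉ Q(√57), so x^2 - 151 stays irreducible over Q(√57) and [Q(√57, √151) : Q(√57)] = 2. By the tower law, [Q(√57, √151) : Q] = 2 · 2 = 4.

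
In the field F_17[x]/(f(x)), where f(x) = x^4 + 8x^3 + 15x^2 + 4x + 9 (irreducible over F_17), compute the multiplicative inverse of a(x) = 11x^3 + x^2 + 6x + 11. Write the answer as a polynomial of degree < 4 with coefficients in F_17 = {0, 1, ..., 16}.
a(x)^(-1) ≡ 4x^3 + 5x^2 + 8x + 7 (mod f(x))

Since f is irreducible over F_17, F_17[x]/(f) is a field and a(x) ≠ 0 has an inverse. Apply the extended Euclidean algorithm to f(x) and a(x) in F_17[x]: f(x) = (14x + 1)·a(x) + (15x^2 + 14x + 15);  a(x) = (3x + 12)·(15x^2 + 14x + 15) + (14x + 1);  (15x^2 + 14x + 15) = (12x + 5)·(14x + 1) + (10). The last nonzero remainder is the constant 10 = gcd(f, a) in F_17. Back-substituting through the division chain expresses 10 = s(x)·a(x) + t(x)·f(x) with s(x) ≡ 6x^3 + 16x^2 + 12x + 2 (mod f), so (6x^3 + 16x^2 + 12x + 2)·a(x) ≡ 10 (mod f). Multiplying by 10^(-1) ≡ 12 in F_17 gives a(x)^(-1) ≡ 12·(6x^3 + 16x^2 + 12x + 2) ≡ 4x^3 + 5x^2 + 8x + 7 (mod f). Check: (11x^3 + x^2 + 6x + 11)·(4x^3 + 5x^2 + 8x + 7) = 10x^6 + 8x^5 + 15x^4 + 6x^3 + 8x^2 + 11x + 9 ≡ 1 (mod x^4 + 8x^3 + 15x^2 + 4x + 9).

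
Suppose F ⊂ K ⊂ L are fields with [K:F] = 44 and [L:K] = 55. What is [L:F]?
[L:F] = 2420

The tower law says that for any tower of field extensions F ⊂ K ⊂ L with finite degrees, [L:F] = [L:K] · [K:F]. Here this gives [L:F] = 55 · 44 = 2420.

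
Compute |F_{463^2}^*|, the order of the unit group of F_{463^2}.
|F_{463^2}^*| = 214368

F_{463^2} has 463^2 = 214369 elements; its multiplicative group consists of all nonzero elements, so |F_{463^2}^*| = 214369 - 1 = 214368. (It is cyclic since any finite subgroup of the multiplicative group of a field is cyclic.)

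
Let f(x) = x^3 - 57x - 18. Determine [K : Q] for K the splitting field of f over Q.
[K : Q] = 6

By the rational root test, any rational root of the monic integer polynomial f(x) = x^3 - 57x - 18 must be an integer dividing the constant term -18, i.e. one of ±{1, 2, 3, 6, 9, 18}. Evaluating: f(1) = -74, f(-1) = 38, f(2) = -124, f(-2) = 88, f(3) = -162, f(-3) = 126, f(6) = -144, f(-6) = 108, f(9) = 198, f(-9) = -234, f(18) = 4788, f(-18) = -4824; none is 0, so f has no rational root and is therefore irreducible over Q (a cubic with no linear factor over a field is irreducible). For an irreducible cubic, the Galois group is A_3 or S_3 according as the discriminant disc(f) = -4a^3 - 27b^2 = -4·(-57)^3 - 27·(-18)^2 = 732024 is or is not a square in Q. Here disc(f) = 732024 is not a perfect square in Q, so the Galois group of f over Q is not contained in A_3 and must be all of S_3. The splitting field has degree |S_3| = 6 over Q, so [K : Q] = 6.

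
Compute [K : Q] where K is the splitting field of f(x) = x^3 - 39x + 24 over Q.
[K : Q] = 6

By the rational root test, any rational root of the monic integer polynomial f(x) = x^3 - 39x + 24 must be an integer dividing the constant term 24, i.e. one of ±{1, 2, 3, 4, 6, 8, 12, 24}. Evaluating: f(1) = -14, f(-1) = 62, f(2) = -46, f(-2) = 94, f(3) = -66, f(-3) = 114, f(4) = -68, f(-4) = 116, f(6) = 6, f(-6) = 42, f(8) = 224, f(-8) = -176, f(12) = 1284, f(-12) = -1236, f(24) = 12912, f(-24) = -12864; none is 0, so f has no rational root and is therefore irreducible over Q (a cubic with no linear factor over a field is irreducible). For an irreducible cubic, the Galois group is A_3 or S_3 according as the discriminant disc(f) = -4a^3 - 27b^2 = -4·(-39)^3 - 27·(24)^2 = 221724 is or is not a square in Q. Here disc(f) = 221724 is not a perfect square in Q, so the Galois group of f over Q is not contained in A_3 and must be all of S_3. The splitting field has degree |S_3| = 6 over Q, so [K : Q] = 6.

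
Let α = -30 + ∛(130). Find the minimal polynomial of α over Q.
m_α(x) = x^3 + 90x^2 + 2700x + 26870

Set β = α + 30 = ∛(130), so β^3 = 130. Then (α + 30)^3 - 130 = 0, i.e. α is a root of g(x) = (x + 30)^3 - 130 = x^3 + 90x^2 + 2700x + 26870. Since g(x) = h(x + 30) where h(x) = x^3 - 130, and h is irreducible over Q (because 130 is not a perfect cube, so h has no rational root, and a monic cubic with no rational root is irreducible), g is also irreducible (irreducibility is preserved under the substitution x → x + 30). Hence m_α(x) = x^3 + 90x^2 + 2700x + 26870.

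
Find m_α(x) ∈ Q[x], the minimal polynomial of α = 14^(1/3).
m_α(x) = x^3 - 14

α satisfies α^3 = 14, so x^3 - 14 annihilates α. By the rational root test, a rational root p/q (in lowest terms) of x^3 - 14 would satisfy p^3 = 14 q^3, forcing q = 1 and p^3 = 14; but 14 is not a perfect cube, contradiction. A monic cubic over Q with no rational root is irreducible (any nontrivial factorization would include a linear factor). Hence x^3 - 14 is the minimal polynomial of α, and in particular [Q(α):Q] = 3.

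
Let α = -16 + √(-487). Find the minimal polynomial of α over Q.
m_α(x) = x^2 + 32x + 743

From α + 16 = √(-487), squaring gives (α + 16)^2 = -487, i.e. α^2 + 32α + 256 = -487, so α^2 + 32α + 743 = 0. The discriminant of x^2 + 32x + 743 is (32)^2 - 4·(743) = 1024 - 2972 = -1948, and 4·(-487) is not a perfect square in Q since -487 is squarefree and ≠ 1. Hence x^2 + 32x + 743 is irreducible over Q and is the minimal polynomial of α.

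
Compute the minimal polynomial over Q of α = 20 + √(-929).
m_α(x) = x^2 - 40x + 1329

From α - 20 = √(-929), squaring gives (α - 20)^2 = -929, i.e. α^2 - 40α + 400 = -929, so α^2 - 40α + 1329 = 0. The discriminant of x^2 - 40x + 1329 is (-40)^2 - 4·(1329) = 1600 - 5316 = -3716, and 4·(-929) is not a perfect square in Q since -929 is squarefree and ≠ 1. Hence x^2 - 40x + 1329 is irreducible over Q and is the minimal polynomial of α.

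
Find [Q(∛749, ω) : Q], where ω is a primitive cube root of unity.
[Q(∛749, ω) : Q] = 6

[Q(∛749):Q] = 3 (min poly x^3 - 749, irreducible since 749 is not a perfect cube). [Q(ω):Q] = 2 (min poly x^2 + x + 1). Since Q(∛749) ⊂ R and ω ∉ R, we have ω ∉ Q(∛749), so x^2 + x + 1 remains irreducible over Q(∛749) and [Q(∛749, ω) : Q(∛749)] = 2. By the tower law, [Q(∛749, ω) : Q] = 3 · 2 = 6. (In fact Q(∛749, ω) is the splitting field of x^3 - 749 over Q.)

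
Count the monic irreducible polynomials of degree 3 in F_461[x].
There are 32657240 monic irreducible polynomials of degree 3 over F_461

Each element of F_{461^3} that lies in no proper subfield is a root of exactly one monic irreducible of degree 3 over F_461, and each such polynomial has 3 distinct roots in F_{461^3}. By Möbius inversion the count is N_461(3) = (1/3) Σ_{d|3} μ(3/d) · 461^d = (1/3)(μ(3)·461^1 + μ(1)·461^3) = 97971720/3 = 32657240.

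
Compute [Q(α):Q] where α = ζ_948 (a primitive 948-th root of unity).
[Q(α):Q] = 312

The minimal polynomial of ζ_948 over Q is the 948-th cyclotomic polynomial Φ_948(x), which is irreducible over Q and has degree φ(948) = 312. Hence [Q(α):Q] = φ(948) = 312.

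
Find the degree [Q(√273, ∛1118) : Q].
[Q(√273, ∛1118) : Q] = 6

Let L = Q(√273, ∛1118). Since Q(√273) ⊂ L and [Q(√273):Q] = 2, the tower law gives 2 | [L:Q]. Likewise Q(∛1118) ⊂ L with [Q(∛1118):Q] = 3 (because 1118 is not a perfect cube), so 3 | [L:Q]. As gcd(2,3) = 1, [L:Q] is divisible by 6. Conversely L is generated over Q by √273 and ∛1118, so [L:Q] ≤ 2·3 = 6. Therefore [Q(√273, ∛1118) : Q] = 6.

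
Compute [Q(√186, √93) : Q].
[Q(√186, √93) : Q] = 4

[Q(√186):Q] = 2 (min poly x^2 - 186, irreducible since 186 is squarefree > 1). For the top step, suppose √93 ∈ Q(√186), say √93 = c + d√186 with c, d ∈ Q. Squaring: 93 = c^2 + 186d^2 + 2cd√186. Since √186 ∉ Q this forces 2cd = 0. If d = 0 then √93 = c ∈ Q, contradicting 93 squarefree > 1. If c = 0 then 93 = 186d^2, so 186·93 = (186d)^2 is a perfect square in Q — but 186·93 = 17298 is not a perfect square (since 186 and 93 are distinct squarefree integers). Contradiction. Hence √93 ∉ Q(√186), so x^2 - 93 stays irreducible over Q(√186) and [Q(√186, √93) : Q(√186)] = 2. By the tower law, [Q(√186, √93) : Q] = 2 · 2 = 4.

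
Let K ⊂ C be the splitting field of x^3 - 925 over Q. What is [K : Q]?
[K : Q] = 6

The roots of x^3 - 925 are ∛925, ω∛925, ω^2∛925 where ω = e^(2πi/3) is a primitive cube root of unity, so K = Q(∛925, ω). Now [Q(∛925):Q] = 3 (since 925 is not a perfect cube, x^3 - 925 is irreducible) and [Q(ω):Q] = 2. Both 2 and 3 divide [K:Q], and [K:Q] ≤ 3·2 = 6, so [K:Q] = 6. (Equivalently: Q(∛925) ⊂ R but ω ∉ R, so [K : Q(∛925)] = 2.)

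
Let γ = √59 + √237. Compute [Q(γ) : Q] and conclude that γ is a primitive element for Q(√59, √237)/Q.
[Q(γ) : Q] = 4 (equivalently, Q(γ) = Q(√59, √237))

Obviously Q(γ) ⊆ Q(√59, √237), and [Q(√59, √237):Q] = 4 (since 59, 237 are distinct squarefree integers > 1 with 13983 not a perfect square). To show equality we compute the minimal polynomial of γ. From γ = √59 + √237: γ^2 = 59 + 2√(13983) + 237 = 296 + 2√(13983), so γ^2 - 296 = 2√(13983); squaring, (γ^2 - 296)^2 = 4·13983, i.e. γ^4 - 592γ^2 + 87616 - 55932 = 0, i.e. γ^4 - 592γ^2 + 31684 = 0. So γ is a root of x^4 - 592x^2 + 31684. This polynomial is irreducible over Q: it has no rational root (each ±√59 ± √237 is irrational), and any factorization into two quadratics over Q would force √(13983) ∈ Q (pairing opposite roots) or √59, √237 ∈ Q (other pairings), all impossible. Hence [Q(γ):Q] = 4 = [Q(√59, √237):Q], so Q(γ) = Q(√59, √237).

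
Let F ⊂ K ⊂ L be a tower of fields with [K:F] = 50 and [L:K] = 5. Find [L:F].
[L:F] = 250

The tower law says that for any tower of field extensions F ⊂ K ⊂ L with finite degrees, [L:F] = [L:K] · [K:F]. Here this gives [L:F] = 5 · 50 = 250.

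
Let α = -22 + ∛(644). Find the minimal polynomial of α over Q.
m_α(x) = x^3 + 66x^2 + 1452x + 10004

Set β = α + 22 = ∛(644), so β^3 = 644. Then (α + 22)^3 - 644 = 0, i.e. α is a root of g(x) = (x + 22)^3 - 644 = x^3 + 66x^2 + 1452x + 10004. Since g(x) = h(x + 22) where h(x) = x^3 - 644, and h is irreducible over Q (because 644 is not a perfect cube, so h has no rational root, and a monic cubic with no rational root is irreducible), g is also irreducible (irreducibility is preserved under the substitution x → x + 22). Hence m_α(x) = x^3 + 66x^2 + 1452x + 10004.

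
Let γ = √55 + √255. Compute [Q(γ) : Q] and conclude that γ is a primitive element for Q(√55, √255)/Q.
[Q(γ) : Q] = 4 (equivalently, Q(γ) = Q(√55, √255))

Obviously Q(γ) ⊆ Q(√55, √255), and [Q(√55, √255):Q] = 4 (since 55, 255 are distinct squarefree integers > 1 with 14025 not a perfect square). To show equality we compute the minimal polynomial of γ. From γ = √55 + √255: γ^2 = 55 + 2√(14025) + 255 = 310 + 2√(14025), so γ^2 - 310 = 2√(14025); squaring, (γ^2 - 310)^2 = 4·14025, i.e. γ^4 - 620γ^2 + 96100 - 56100 = 0, i.e. γ^4 - 620γ^2 + 40000 = 0. So γ is a root of x^4 - 620x^2 + 40000. This polynomial is irreducible over Q: it has no rational root (each ±√55 ± √255 is irrational), and any factorization into two quadratics over Q would force √(14025) ∈ Q (pairing opposite roots) or √55, √255 ∈ Q (other pairings), all impossible. Hence [Q(γ):Q] = 4 = [Q(√55, √255):Q], so Q(γ) = Q(√55, √255).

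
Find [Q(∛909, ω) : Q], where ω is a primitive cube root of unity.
[Q(∛909, ω) : Q] = 6

[Q(∛909):Q] = 3 (min poly x^3 - 909, irreducible since 909 is not a perfect cube). [Q(ω):Q] = 2 (min poly x^2 + x + 1). Since Q(∛909) ⊂ R and ω ∉ R, we have ω ∉ Q(∛909), so x^2 + x + 1 remains irreducible over Q(∛909) and [Q(∛909, ω) : Q(∛909)] = 2. By the tower law, [Q(∛909, ω) : Q] = 3 · 2 = 6. (In fact Q(∛909, ω) is the splitting field of x^3 - 909 over Q.)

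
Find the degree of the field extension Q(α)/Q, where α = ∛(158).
[Q(α):Q] = 3

The minimal polynomial of α is x^3 - 158, irreducible over Q since 158 is not a perfect cube (so x^3 - 158 has no rational root). Hence [Q(α):Q] = deg(m_α) = 3.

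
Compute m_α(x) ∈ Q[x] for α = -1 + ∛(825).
m_α(x) = x^3 + 3x^2 + 3x - 824

Set β = α + 1 = ∛(825), so β^3 = 825. Then (α + 1)^3 - 825 = 0, i.e. α is a root of g(x) = (x + 1)^3 - 825 = x^3 + 3x^2 + 3x - 824. Since g(x) = h(x + 1) where h(x) = x^3 - 825, and h is irreducible over Q (because 825 is not a perfect cube, so h has no rational root, and a monic cubic with no rational root is irreducible), g is also irreducible (irreducibility is preserved under the substitution x → x + 1). Hence m_α(x) = x^3 + 3x^2 + 3x - 824.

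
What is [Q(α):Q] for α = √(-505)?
[Q(α):Q] = 2

[Q(α):Q] equals the degree of the minimal polynomial of α. Here α^2 = -505 and x^2 + 505 is irreducible (d = -505 is squarefree, ≠ 1, hence not a square), so deg(m_α) = 2. Thus [Q(α):Q] = 2.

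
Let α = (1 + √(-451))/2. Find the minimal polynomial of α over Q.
m_α(x) = x^2 - x + 113

From 2α - 1 = √(-451), squaring gives (2α - 1)^2 = -451, i.e. 4α^2 - 4α + 1 = -451, so α^2 - α + (1 + 451)/4 = 0. Since -451 ≡ 1 (mod 4), (1 + 451)/4 = 113 ∈ Z. The polynomial x^2 - x + 113 has discriminant 1 - 4·(113) = -451, which is not a perfect square in Q (d = -451 is squarefree and ≠ 1), so x^2 - x + 113 is irreducible over Q. It is the minimal polynomial of α.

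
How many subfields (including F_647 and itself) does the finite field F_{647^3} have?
F_{647^3} has 2 subfields

The subfields of F_{p^n} are exactly the fields F_{p^d} for d | n (each is the fixed field of the unique index-d subgroup of Gal(F_{p^n}/F_p) ≅ Z/nZ). The divisors of n = 3 are {1, 3}, giving 2 subfields: F_{647^1}, F_{647^3}.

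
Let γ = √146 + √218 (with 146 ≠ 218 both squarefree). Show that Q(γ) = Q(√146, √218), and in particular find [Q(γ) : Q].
[Q(γ) : Q] = 4 (equivalently, Q(γ) = Q(√146, √218))

Obviously Q(γ) ⊆ Q(√146, √218), and [Q(√146, √218):Q] = 4 (since 146, 218 are distinct squarefree integers > 1 with 31828 not a perfect square). To show equality we compute the minimal polynomial of γ. From γ = √146 + √218: γ^2 = 146 + 2√(31828) + 218 = 364 + 2√(31828), so γ^2 - 364 = 2√(31828); squaring, (γ^2 - 364)^2 = 4·31828, i.e. γ^4 - 728γ^2 + 132496 - 127312 = 0, i.e. γ^4 - 728γ^2 + 5184 = 0. So γ is a root of x^4 - 728x^2 + 5184. This polynomial is irreducible over Q: it has no rational root (each ±√146 ± √218 is irrational), and any factorization into two quadratics over Q would force √(31828) ∈ Q (pairing opposite roots) or √146, √218 ∈ Q (other pairings), all impossible. Hence [Q(γ):Q] = 4 = [Q(√146, √218):Q], so Q(γ) = Q(√146, √218).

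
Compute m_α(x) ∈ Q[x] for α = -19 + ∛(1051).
m_α(x) = x^3 + 57x^2 + 1083x + 5808

Set β = α + 19 = ∛(1051), so β^3 = 1051. Then (α + 19)^3 - 1051 = 0, i.e. α is a root of g(x) = (x + 19)^3 - 1051 = x^3 + 57x^2 + 1083x + 5808. Since g(x) = h(x + 19) where h(x) = x^3 - 1051, and h is irreducible over Q (because 1051 is not a perfect cube, so h has no rational root, and a monic cubic with no rational root is irreducible), g is also irreducible (irreducibility is preserved under the substitution x → x + 19). Hence m_α(x) = x^3 + 57x^2 + 1083x + 5808.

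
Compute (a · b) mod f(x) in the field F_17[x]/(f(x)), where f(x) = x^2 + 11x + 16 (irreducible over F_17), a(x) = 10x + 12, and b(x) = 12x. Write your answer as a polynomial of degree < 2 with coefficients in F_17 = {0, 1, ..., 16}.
a · b ≡ 14x + 1 (mod f(x))

Multiply in F_17[x]: a(x)·b(x) = (10x + 12)·(12x) = x^2 + 8x. This has degree ≥ 2, so divide by f(x) over F_17: x^2 + 8x = (1)·(x^2 + 11x + 16) + (14x + 1). Hence a·b ≡ 14x + 1 (mod f). (F_17[x]/(f) is a field with 17^2 = 289 elements since f is irreducible of degree 2.)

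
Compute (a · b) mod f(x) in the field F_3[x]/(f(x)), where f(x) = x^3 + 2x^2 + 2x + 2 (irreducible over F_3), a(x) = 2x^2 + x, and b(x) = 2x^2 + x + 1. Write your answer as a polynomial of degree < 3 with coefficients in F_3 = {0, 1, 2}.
a · b ≡ x + 2 (mod f(x))

Multiply in F_3[x]: a(x)·b(x) = (2x^2 + x)·(2x^2 + x + 1) = x^4 + x^3 + x. This has degree ≥ 3, so divide by f(x) over F_3: x^4 + x^3 + x = (x + 2)·(x^3 + 2x^2 + 2x + 2) + (x + 2). Hence a·b ≡ x + 2 (mod f). (F_3[x]/(f) is a field with 3^3 = 27 elements since f is irreducible of degree 3.)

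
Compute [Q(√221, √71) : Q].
[Q(√221, √71) : Q] = 4

[Q(√221):Q] = 2 (min poly x^2 - 221, irreducible since 221 is squarefree > 1). For the top step, suppose √71 ∈ Q(√221), say √71 = c + d√221 with c, d ∈ Q. Squaring: 71 = c^2 + 221d^2 + 2cd√221. Since √221 ∉ Q this forces 2cd = 0. If d = 0 then √71 = c ∈ Q, contradicting 71 squarefree > 1. If c = 0 then 71 = 221d^2, so 221·71 = (221d)^2 is a perfect square in Q — but 221·71 = 15691 is not a perfect square (since 221 and 71 are distinct squarefree integers). Contradiction. Hence √71 ∉ Q(√221), so x^2 - 71 stays irreducible over Q(√221) and [Q(√221, √71) : Q(√221)] = 2. By the tower law, [Q(√221, √71) : Q] = 2 · 2 = 4.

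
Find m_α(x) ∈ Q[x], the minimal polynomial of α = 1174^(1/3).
m_α(x) = x^3 - 1174

α satisfies α^3 = 1174, so x^3 - 1174 annihilates α. By the rational root test, a rational root p/q (in lowest terms) of x^3 - 1174 would satisfy p^3 = 1174 q^3, forcing q = 1 and p^3 = 1174; but 1174 is not a perfect cube, contradiction. A monic cubic over Q with no rational root is irreducible (any nontrivial factorization would include a linear factor). Hence x^3 - 1174 is the minimal polynomial of α, and in particular [Q(α):Q] = 3.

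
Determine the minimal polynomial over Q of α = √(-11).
m_α(x) = x^2 + 11

α satisfies α^2 + 11 = 0, so x^2 + 11 annihilates α. Since d = -11 is squarefree and ≠ 1, it is not a perfect square in Q, so x^2 + 11 has no rational root and is therefore irreducible over Q (a degree-2 polynomial over a field is irreducible iff it has no root). Hence m_α(x) = x^2 + 11.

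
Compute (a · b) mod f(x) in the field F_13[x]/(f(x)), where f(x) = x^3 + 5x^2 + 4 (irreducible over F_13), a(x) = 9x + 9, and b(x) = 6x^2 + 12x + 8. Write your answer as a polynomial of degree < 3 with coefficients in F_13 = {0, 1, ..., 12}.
a · b ≡ 9x^2 + 11x + 12 (mod f(x))

Multiply in F_13[x]: a(x)·b(x) = (9x + 9)·(6x^2 + 12x + 8) = 2x^3 + 6x^2 + 11x + 7. This has degree ≥ 3, so divide by f(x) over F_13: 2x^3 + 6x^2 + 11x + 7 = (2)·(x^3 + 5x^2 + 4) + (9x^2 + 11x + 12). Hence a·b ≡ 9x^2 + 11x + 12 (mod f). (F_13[x]/(f) is a field with 13^3 = 2197 elements since f is irreducible of degree 3.)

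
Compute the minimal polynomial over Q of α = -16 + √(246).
m_α(x) = x^2 + 32x + 10

From α + 16 = √(246), squaring gives (α + 16)^2 = 246, i.e. α^2 + 32α + 256 = 246, so α^2 + 32α + 10 = 0. The discriminant of x^2 + 32x + 10 is (32)^2 - 4·(10) = 1024 - 40 = 984, and 4·(246) is not a perfect square in Q since 246 is squarefree and ≠ 1. Hence x^2 + 32x + 10 is irreducible over Q and is the minimal polynomial of α.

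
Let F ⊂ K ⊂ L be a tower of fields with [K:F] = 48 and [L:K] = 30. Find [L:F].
[L:F] = 1440

The tower law says that for any tower of field extensions F ⊂ K ⊂ L with finite degrees, [L:F] = [L:K] · [K:F]. Here this gives [L:F] = 30 · 48 = 1440.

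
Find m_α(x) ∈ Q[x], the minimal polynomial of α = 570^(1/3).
m_α(x) = x^3 - 570

α satisfies α^3 = 570, so x^3 - 570 annihilates α. By the rational root test, a rational root p/q (in lowest terms) of x^3 - 570 would satisfy p^3 = 570 q^3, forcing q = 1 and p^3 = 570; but 570 is not a perfect cube, contradiction. A monic cubic over Q with no rational root is irreducible (any nontrivial factorization would include a linear factor). Hence x^3 - 570 is the minimal polynomial of α, and in particular [Q(α):Q] = 3.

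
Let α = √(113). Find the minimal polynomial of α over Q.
m_α(x) = x^2 - 113

α satisfies α^2 - 113 = 0, so x^2 - 113 annihilates α. Since d = 113 is squarefree and ≠ 1, it is not a perfect square in Q, so x^2 - 113 has no rational root and is therefore irreducible over Q (a degree-2 polynomial over a field is irreducible iff it has no root). Hence m_α(x) = x^2 - 113.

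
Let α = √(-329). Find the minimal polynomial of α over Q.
m_α(x) = x^2 + 329

α satisfies α^2 + 329 = 0, so x^2 + 329 annihilates α. Since d = -329 is squarefree and ≠ 1, it is not a perfect square in Q, so x^2 + 329 has no rational root and is therefore irreducible over Q (a degree-2 polynomial over a field is irreducible iff it has no root). Hence m_α(x) = x^2 + 329.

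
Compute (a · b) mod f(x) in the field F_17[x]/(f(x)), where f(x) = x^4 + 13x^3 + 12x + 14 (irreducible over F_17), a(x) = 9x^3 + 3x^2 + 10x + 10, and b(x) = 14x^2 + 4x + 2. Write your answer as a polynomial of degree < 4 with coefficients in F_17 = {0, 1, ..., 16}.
a · b ≡ 16x^3 + 16x + 15 (mod f(x))

Multiply in F_17[x]: a(x)·b(x) = (9x^3 + 3x^2 + 10x + 10)·(14x^2 + 4x + 2) = 7x^5 + 10x^4 + 16x^2 + 9x + 3. This has degree ≥ 4, so divide by f(x) over F_17: 7x^5 + 10x^4 + 16x^2 + 9x + 3 = (7x + 4)·(x^4 + 13x^3 + 12x + 14) + (16x^3 + 16x + 15). Hence a·b ≡ 16x^3 + 16x + 15 (mod f). (F_17[x]/(f) is a field with 17^4 = 83521 elements since f is irreducible of degree 4.)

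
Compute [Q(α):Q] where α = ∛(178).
[Q(α):Q] = 3

The minimal polynomial of α is x^3 - 178, irreducible over Q since 178 is not a perfect cube (so x^3 - 178 has no rational root). Hence [Q(α):Q] = deg(m_α) = 3.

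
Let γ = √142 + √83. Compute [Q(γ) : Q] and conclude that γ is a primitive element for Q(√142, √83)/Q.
[Q(γ) : Q] = 4 (equivalently, Q(γ) = Q(√142, √83))

Obviously Q(γ) ⊆ Q(√142, √83), and [Q(√142, √83):Q] = 4 (since 142, 83 are distinct squarefree integers > 1 with 11786 not a perfect square). To show equality we compute the minimal polynomial of γ. From γ = √142 + √83: γ^2 = 142 + 2√(11786) + 83 = 225 + 2√(11786), so γ^2 - 225 = 2√(11786); squaring, (γ^2 - 225)^2 = 4·11786, i.e. γ^4 - 450γ^2 + 50625 - 47144 = 0, i.e. γ^4 - 450γ^2 + 3481 = 0. So γ is a root of x^4 - 450x^2 + 3481. This polynomial is irreducible over Q: it has no rational root (each ±√142 ± √83 is irrational), and any factorization into two quadratics over Q would force √(11786) ∈ Q (pairing opposite roots) or √142, √83 ∈ Q (other pairings), all impossible. Hence [Q(γ):Q] = 4 = [Q(√142, √83):Q], so Q(γ) = Q(√142, √83).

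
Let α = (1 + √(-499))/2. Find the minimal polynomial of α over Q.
m_α(x) = x^2 - x + 125

From 2α - 1 = √(-499), squaring gives (2α - 1)^2 = -499, i.e. 4α^2 - 4α + 1 = -499, so α^2 - α + (1 + 499)/4 = 0. Since -499 ≡ 1 (mod 4), (1 + 499)/4 = 125 ∈ Z. The polynomial x^2 - x + 125 has discriminant 1 - 4·(125) = -499, which is not a perfect square in Q (d = -499 is squarefree and ≠ 1), so x^2 - x + 125 is irreducible over Q. It is the minimal polynomial of α.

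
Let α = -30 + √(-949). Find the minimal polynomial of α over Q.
m_α(x) = x^2 + 60x + 1849

From α + 30 = √(-949), squaring gives (α + 30)^2 = -949, i.e. α^2 + 60α + 900 = -949, so α^2 + 60α + 1849 = 0. The discriminant of x^2 + 60x + 1849 is (60)^2 - 4·(1849) = 3600 - 7396 = -3796, and 4·(-949) is not a perfect square in Q since -949 is squarefree and ≠ 1. Hence x^2 + 60x + 1849 is irreducible over Q and is the minimal polynomial of α.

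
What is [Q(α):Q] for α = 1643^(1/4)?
[Q(α):Q] = 4

α is a root of x^4 - 1643. By Eisenstein's criterion at the prime p = 31 (which divides the constant term 1643 but p^2 = 961 does not, since 1643 is squarefree), x^4 - 1643 is irreducible over Q. Hence [Q(α):Q] = 4.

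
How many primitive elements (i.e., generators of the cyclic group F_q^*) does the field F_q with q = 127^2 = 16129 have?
There are φ(16128) = 4608 primitive elements

F_q^* is cyclic of order q - 1 = 16128. A cyclic group of order m has exactly φ(m) generators. Here m = 16128 = 2^8 · 3^2 · 7, so the number of primitive elements is φ(16128) = 4608.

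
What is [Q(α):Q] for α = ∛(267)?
[Q(α):Q] = 3

The minimal polynomial of α is x^3 - 267, irreducible over Q since 267 is not a perfect cube (so x^3 - 267 has no rational root). Hence [Q(α):Q] = deg(m_α) = 3.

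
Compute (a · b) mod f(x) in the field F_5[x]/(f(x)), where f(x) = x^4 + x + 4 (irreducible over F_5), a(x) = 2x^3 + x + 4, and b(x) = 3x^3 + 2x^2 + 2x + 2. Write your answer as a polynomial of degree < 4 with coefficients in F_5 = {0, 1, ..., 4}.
a · b ≡ 2x^3 + 2x^2 + 2x (mod f(x))

Multiply in F_5[x]: a(x)·b(x) = (2x^3 + x + 4)·(3x^3 + 2x^2 + 2x + 2) = x^6 + 4x^5 + 2x^4 + 3x^3 + 3. This has degree ≥ 4, so divide by f(x) over F_5: x^6 + 4x^5 + 2x^4 + 3x^3 + 3 = (x^2 + 4x + 2)·(x^4 + x + 4) + (2x^3 + 2x^2 + 2x). Hence a·b ≡ 2x^3 + 2x^2 + 2x (mod f). (F_5[x]/(f) is a field with 5^4 = 625 elements since f is irreducible of degree 4.)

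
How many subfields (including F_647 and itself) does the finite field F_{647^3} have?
F_{647^3} has 2 subfields

The subfields of F_{p^n} are exactly the fields F_{p^d} for d | n (each is the fixed field of the unique index-d subgroup of Gal(F_{p^n}/F_p) ≅ Z/nZ). The divisors of n = 3 are {1, 3}, giving 2 subfields: F_{647^1}, F_{647^3}.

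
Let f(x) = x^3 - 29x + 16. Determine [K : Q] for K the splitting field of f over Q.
[K : Q] = 6

By the rational root test, any rational root of the monic integer polynomial f(x) = x^3 - 29x + 16 must be an integer dividing the constant term 16, i.e. one of ±{1, 2, 4, 8, 16}. Evaluating: f(1) = -12, f(-1) = 44, f(2) = -34, f(-2) = 66, f(4) = -36, f(-4) = 68, f(8) = 296, f(-8) = -264, f(16) = 3648, f(-16) = -3616; none is 0, so f has no rational root and is therefore irreducible over Q (a cubic with no linear factor over a field is irreducible). For an irreducible cubic, the Galois group is A_3 or S_3 according as the discriminant disc(f) = -4a^3 - 27b^2 = -4·(-29)^3 - 27·(16)^2 = 90644 is or is not a square in Q. Here disc(f) = 90644 is not a perfect square in Q, so the Galois group of f over Q is not contained in A_3 and must be all of S_3. The splitting field has degree |S_3| = 6 over Q, so [K : Q] = 6.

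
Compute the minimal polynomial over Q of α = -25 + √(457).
m_α(x) = x^2 + 50x + 168

From α + 25 = √(457), squaring gives (α + 25)^2 = 457, i.e. α^2 + 50α + 625 = 457, so α^2 + 50α + 168 = 0. The discriminant of x^2 + 50x + 168 is (50)^2 - 4·(168) = 2500 - 672 = 1828, and 4·(457) is not a perfect square in Q since 457 is squarefree and ≠ 1. Hence x^2 + 50x + 168 is irreducible over Q and is the minimal polynomial of α.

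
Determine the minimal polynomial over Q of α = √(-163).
m_α(x) = x^2 + 163

α satisfies α^2 + 163 = 0, so x^2 + 163 annihilates α. Since d = -163 is squarefree and ≠ 1, it is not a perfect square in Q, so x^2 + 163 has no rational root and is therefore irreducible over Q (a degree-2 polynomial over a field is irreducible iff it has no root). Hence m_α(x) = x^2 + 163.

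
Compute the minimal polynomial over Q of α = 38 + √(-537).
m_α(x) = x^2 - 76x + 1981

From α - 38 = √(-537), squaring gives (α - 38)^2 = -537, i.e. α^2 - 76α + 1444 = -537, so α^2 - 76α + 1981 = 0. The discriminant of x^2 - 76x + 1981 is (-76)^2 - 4·(1981) = 5776 - 7924 = -2148, and 4·(-537) is not a perfect square in Q since -537 is squarefree and ≠ 1. Hence x^2 - 76x + 1981 is irreducible over Q and is the minimal polynomial of α.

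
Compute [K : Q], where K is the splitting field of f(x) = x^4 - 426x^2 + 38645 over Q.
[K : Q] = 4

Solving the quadratic in x^2: x^2 = (426 ± √(426^2 - 4·38645))/2 = (426 ± √26896)/2 = (426 ± 164)/2, giving x^2 = 131 or x^2 = 295. So f(x) = (x^2 - 131)(x^2 - 295) and the roots of f are ±√131, ±√295. Hence the splitting field is K = Q(√131, √295). Since 131 and 295 are distinct squarefree integers > 1, their product 38645 is not a perfect square, so √295 ∉ Q(√131). By the tower law [K:Q] = [Q(√131,√295):Q(√131)] · [Q(√131):Q] = 2 · 2 = 4.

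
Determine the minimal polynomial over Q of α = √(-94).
m_α(x) = x^2 + 94

α satisfies α^2 + 94 = 0, so x^2 + 94 annihilates α. Since d = -94 is squarefree and ≠ 1, it is not a perfect square in Q, so x^2 + 94 has no rational root and is therefore irreducible over Q (a degree-2 polynomial over a field is irreducible iff it has no root). Hence m_α(x) = x^2 + 94.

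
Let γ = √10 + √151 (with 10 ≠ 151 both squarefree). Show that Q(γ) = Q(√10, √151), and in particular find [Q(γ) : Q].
[Q(γ) : Q] = 4 (equivalently, Q(γ) = Q(√10, √151))

Obviously Q(γ) ⊆ Q(√10, √151), and [Q(√10, √151):Q] = 4 (since 10, 151 are distinct squarefree integers > 1 with 1510 not a perfect square). To show equality we compute the minimal polynomial of γ. From γ = √10 + √151: γ^2 = 10 + 2√(1510) + 151 = 161 + 2√(1510), so γ^2 - 161 = 2√(1510); squaring, (γ^2 - 161)^2 = 4·1510, i.e. γ^4 - 322γ^2 + 25921 - 6040 = 0, i.e. γ^4 - 322γ^2 + 19881 = 0. So γ is a root of x^4 - 322x^2 + 19881. This polynomial is irreducible over Q: it has no rational root (each ±√10 ± √151 is irrational), and any factorization into two quadratics over Q would force √(1510) ∈ Q (pairing opposite roots) or √10, √151 ∈ Q (other pairings), all impossible. Hence [Q(γ):Q] = 4 = [Q(√10, √151):Q], so Q(γ) = Q(√10, √151).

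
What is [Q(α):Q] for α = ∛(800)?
[Q(α):Q] = 3

The minimal polynomial of α is x^3 - 800, irreducible over Q since 800 is not a perfect cube (so x^3 - 800 has no rational root). Hence [Q(α):Q] = deg(m_α) = 3.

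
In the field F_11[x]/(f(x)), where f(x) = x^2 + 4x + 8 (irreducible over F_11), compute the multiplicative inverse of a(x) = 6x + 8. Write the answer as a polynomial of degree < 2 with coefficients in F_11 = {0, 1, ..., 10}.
a(x)^(-1) ≡ 10x + 1 (mod f(x))

Since f is irreducible over F_11, F_11[x]/(f) is a field and a(x) ≠ 0 has an inverse. Apply the extended Euclidean algorithm to f(x) and a(x) in F_11[x]: f(x) = (2x + 9)·a(x) + (2). The last nonzero remainder is the constant 2 = gcd(f, a) in F_11. Back-substituting through the division chain expresses 2 = s(x)·a(x) + t(x)·f(x) with s(x) ≡ 9x + 2 (mod f), so (9x + 2)·a(x) ≡ 2 (mod f). Multiplying by 2^(-1) ≡ 6 in F_11 gives a(x)^(-1) ≡ 6·(9x + 2) ≡ 10x + 1 (mod f). Check: (6x + 8)·(10x + 1) = 5x^2 + 9x + 8 ≡ 1 (mod x^2 + 4x + 8).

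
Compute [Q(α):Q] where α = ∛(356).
[Q(α):Q] = 3

The minimal polynomial of α is x^3 - 356, irreducible over Q since 356 is not a perfect cube (so x^3 - 356 has no rational root). Hence [Q(α):Q] = deg(m_α) = 3.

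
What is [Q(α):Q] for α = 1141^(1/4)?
[Q(α):Q] = 4

α is a root of x^4 - 1141. By Eisenstein's criterion at the prime p = 7 (which divides the constant term 1141 but p^2 = 49 does not, since 1141 is squarefree), x^4 - 1141 is irreducible over Q. Hence [Q(α):Q] = 4.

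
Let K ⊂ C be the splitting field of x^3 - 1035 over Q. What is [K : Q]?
[K : Q] = 6

The roots of x^3 - 1035 are ∛1035, ω∛1035, ω^2∛1035 where ω = e^(2πi/3) is a primitive cube root of unity, so K = Q(∛1035, ω). Now [Q(∛1035):Q] = 3 (since 1035 is not a perfect cube, x^3 - 1035 is irreducible) and [Q(ω):Q] = 2. Both 2 and 3 divide [K:Q], and [K:Q] ≤ 3·2 = 6, so [K:Q] = 6. (Equivalently: Q(∛1035) ⊂ R but ω ∉ R, so [K : Q(∛1035)] = 2.)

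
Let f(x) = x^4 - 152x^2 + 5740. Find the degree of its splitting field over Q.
[K : Q] = 4

Solving the quadratic in x^2: x^2 = (152 ± √(152^2 - 4·5740))/2 = (152 ± √144)/2 = (152 ± 12)/2, giving x^2 = 70 or x^2 = 82. So f(x) = (x^2 - 70)(x^2 - 82) and the roots of f are ±√70, ±√82. Hence the splitting field is K = Q(√70, √82). Since 70 and 82 are distinct squarefree integers > 1, their product 5740 is not a perfect square, so √82 ∉ Q(√70). By the tower law [K:Q] = [Q(√70,√82):Q(√70)] · [Q(√70):Q] = 2 · 2 = 4.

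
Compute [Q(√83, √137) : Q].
[Q(√83, √137) : Q] = 4

[Q(√83):Q] = 2 (min poly x^2 - 83, irreducible since 83 is squarefree > 1). For the top step, suppose √137 ∈ Q(√83), say √137 = c + d√83 with c, d ∈ Q. Squaring: 137 = c^2 + 83d^2 + 2cd√83. Since √83 ∉ Q this forces 2cd = 0. If d = 0 then √137 = c ∈ Q, contradicting 137 squarefree > 1. If c = 0 then 137 = 83d^2, so 83·137 = (83d)^2 is a perfect square in Q — but 83·137 = 11371 is not a perfect square (since 83 and 137 are distinct squarefree integers). Contradiction. Hence √137 ∉ Q(√83), so x^2 - 137 stays irreducible over Q(√83) and [Q(√83, √137) : Q(√83)] = 2. By the tower law, [Q(√83, √137) : Q] = 2 · 2 = 4.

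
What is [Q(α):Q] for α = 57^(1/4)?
[Q(α):Q] = 4

α is a root of x^4 - 57. By Eisenstein's criterion at the prime p = 3 (which divides the constant term 57 but p^2 = 9 does not, since 57 is squarefree), x^4 - 57 is irreducible over Q. Hence [Q(α):Q] = 4.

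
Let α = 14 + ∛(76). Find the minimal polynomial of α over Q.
m_α(x) = x^3 - 42x^2 + 588x - 2820

Set β = α - 14 = ∛(76), so β^3 = 76. Then (α - 14)^3 - 76 = 0, i.e. α is a root of g(x) = (x - 14)^3 - 76 = x^3 - 42x^2 + 588x - 2820. Since g(x) = h(x - 14) where h(x) = x^3 - 76, and h is irreducible over Q (because 76 is not a perfect cube, so h has no rational root, and a monic cubic with no rational root is irreducible), g is also irreducible (irreducibility is preserved under the substitution x → x - 14). Hence m_α(x) = x^3 - 42x^2 + 588x - 2820.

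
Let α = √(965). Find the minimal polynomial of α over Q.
m_α(x) = x^2 - 965

α satisfies α^2 - 965 = 0, so x^2 - 965 annihilates α. Since d = 965 is squarefree and ≠ 1, it is not a perfect square in Q, so x^2 - 965 has no rational root and is therefore irreducible over Q (a degree-2 polynomial over a field is irreducible iff it has no root). Hence m_α(x) = x^2 - 965.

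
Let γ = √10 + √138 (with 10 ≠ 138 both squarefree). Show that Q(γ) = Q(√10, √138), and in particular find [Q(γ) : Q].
[Q(γ) : Q] = 4 (equivalently, Q(γ) = Q(√10, √138))

Obviously Q(γ) ⊆ Q(√10, √138), and [Q(√10, √138):Q] = 4 (since 10, 138 are distinct squarefree integers > 1 with 1380 not a perfect square). To show equality we compute the minimal polynomial of γ. From γ = √10 + √138: γ^2 = 10 + 2√(1380) + 138 = 148 + 2√(1380), so γ^2 - 148 = 2√(1380); squaring, (γ^2 - 148)^2 = 4·1380, i.e. γ^4 - 296γ^2 + 21904 - 5520 = 0, i.e. γ^4 - 296γ^2 + 16384 = 0. So γ is a root of x^4 - 296x^2 + 16384. This polynomial is irreducible over Q: it has no rational root (each ±√10 ± √138 is irrational), and any factorization into two quadratics over Q would force √(1380) ∈ Q (pairing opposite roots) or √10, √138 ∈ Q (other pairings), all impossible. Hence [Q(γ):Q] = 4 = [Q(√10, √138):Q], so Q(γ) = Q(√10, √138).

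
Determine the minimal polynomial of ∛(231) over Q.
m_α(x) = x^3 - 231

α satisfies α^3 = 231, so x^3 - 231 annihilates α. By the rational root test, a rational root p/q (in lowest terms) of x^3 - 231 would satisfy p^3 = 231 q^3, forcing q = 1 and p^3 = 231; but 231 is not a perfect cube, contradiction. A monic cubic over Q with no rational root is irreducible (any nontrivial factorization would include a linear factor). Hence x^3 - 231 is the minimal polynomial of α, and in particular [Q(α):Q] = 3.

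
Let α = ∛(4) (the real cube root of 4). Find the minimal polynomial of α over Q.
m_α(x) = x^3 - 4

α satisfies α^3 = 4, so x^3 - 4 annihilates α. By the rational root test, a rational root p/q (in lowest terms) of x^3 - 4 would satisfy p^3 = 4 q^3, forcing q = 1 and p^3 = 4; but 4 is not a perfect cube, contradiction. A monic cubic over Q with no rational root is irreducible (any nontrivial factorization would include a linear factor). Hence x^3 - 4 is the minimal polynomial of α, and in particular [Q(α):Q] = 3.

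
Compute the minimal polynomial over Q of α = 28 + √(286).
m_α(x) = x^2 - 56x + 498

From α - 28 = √(286), squaring gives (α - 28)^2 = 286, i.e. α^2 - 56α + 784 = 286, so α^2 - 56α + 498 = 0. The discriminant of x^2 - 56x + 498 is (-56)^2 - 4·(498) = 3136 - 1992 = 1144, and 4·(286) is not a perfect square in Q since 286 is squarefree and ≠ 1. Hence x^2 - 56x + 498 is irreducible over Q and is the minimal polynomial of α.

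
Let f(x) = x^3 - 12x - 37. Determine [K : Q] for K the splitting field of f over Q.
[K : Q] = 6

By the rational root test, any rational root of the monic integer polynomial f(x) = x^3 - 12x - 37 must be an integer dividing the constant term -37, i.e. one of ±{1, 37}. Evaluating: f(1) = -48, f(-1) = -26, f(37) = 50172, f(-37) = -50246; none is 0, so f has no rational root and is therefore irreducible over Q (a cubic with no linear factor over a field is irreducible). For an irreducible cubic, the Galois group is A_3 or S_3 according as the discriminant disc(f) = -4a^3 - 27b^2 = -4·(-12)^3 - 27·(-37)^2 = -30051 is or is not a square in Q. Here disc(f) = -30051 is not a perfect square in Q, so the Galois group of f over Q is not contained in A_3 and must be all of S_3. The splitting field has degree |S_3| = 6 over Q, so [K : Q] = 6.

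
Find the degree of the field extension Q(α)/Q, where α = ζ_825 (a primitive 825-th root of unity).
[Q(α):Q] = 400

The minimal polynomial of ζ_825 over Q is the 825-th cyclotomic polynomial Φ_825(x), which is irreducible over Q and has degree φ(825) = 400. Hence [Q(α):Q] = φ(825) = 400.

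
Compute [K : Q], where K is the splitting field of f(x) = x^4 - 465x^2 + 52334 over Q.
[K : Q] = 4

Solving the quadratic in x^2: x^2 = (465 ± √(465^2 - 4·52334))/2 = (465 ± √6889)/2 = (465 ± 83)/2, giving x^2 = 191 or x^2 = 274. So f(x) = (x^2 - 191)(x^2 - 274) and the roots of f are ±√191, ±√274. Hence the splitting field is K = Q(√191, √274). Since 191 and 274 are distinct squarefree integers > 1, their product 52334 is not a perfect square, so √274 ∉ Q(√191). By the tower law [K:Q] = [Q(√191,√274):Q(√191)] · [Q(√191):Q] = 2 · 2 = 4.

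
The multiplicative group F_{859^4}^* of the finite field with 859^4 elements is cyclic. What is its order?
|F_{859^4}^*| = 544468370160

F_{859^4} has 859^4 = 544468370161 elements; its multiplicative group consists of all nonzero elements, so |F_{859^4}^*| = 544468370161 - 1 = 544468370160. (It is cyclic since any finite subgroup of the multiplicative group of a field is cyclic.)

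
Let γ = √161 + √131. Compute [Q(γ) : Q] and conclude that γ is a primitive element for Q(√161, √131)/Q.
[Q(γ) : Q] = 4 (equivalently, Q(γ) = Q(√161, √131))

Obviously Q(γ) ⊆ Q(√161, √131), and [Q(√161, √131):Q] = 4 (since 161, 131 are distinct squarefree integers > 1 with 21091 not a perfect square). To show equality we compute the minimal polynomial of γ. From γ = √161 + √131: γ^2 = 161 + 2√(21091) + 131 = 292 + 2√(21091), so γ^2 - 292 = 2√(21091); squaring, (γ^2 - 292)^2 = 4·21091, i.e. γ^4 - 584γ^2 + 85264 - 84364 = 0, i.e. γ^4 - 584γ^2 + 900 = 0. So γ is a root of x^4 - 584x^2 + 900. This polynomial is irreducible over Q: it has no rational root (each ±√161 ± √131 is irrational), and any factorization into two quadratics over Q would force √(21091) ∈ Q (pairing opposite roots) or √161, √131 ∈ Q (other pairings), all impossible. Hence [Q(γ):Q] = 4 = [Q(√161, √131):Q], so Q(γ) = Q(√161, √131).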